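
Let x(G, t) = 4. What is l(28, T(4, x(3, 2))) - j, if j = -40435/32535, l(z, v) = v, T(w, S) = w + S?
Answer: 60143/6507 ≈ 9.2428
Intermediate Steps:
T(w, S) = S + w
j = -8087/6507 (j = -40435*1/32535 = -8087/6507 ≈ -1.2428)
l(28, T(4, x(3, 2))) - j = (4 + 4) - 1*(-8087/6507) = 8 + 8087/6507 = 60143/6507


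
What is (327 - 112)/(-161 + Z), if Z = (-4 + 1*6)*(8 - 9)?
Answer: -215/163 ≈ -1.3190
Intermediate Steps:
Z = -2 (Z = (-4 + 6)*(-1) = 2*(-1) = -2)
(327 - 112)/(-161 + Z) = (327 - 112)/(-161 - 2) = 215/(-163) = 215*(-1/163) = -215/163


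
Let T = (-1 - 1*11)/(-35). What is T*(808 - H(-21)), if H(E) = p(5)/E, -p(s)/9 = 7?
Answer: 276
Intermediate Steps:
p(s) = -63 (p(s) = -9*7 = -63)
H(E) = -63/E
T = 12/35 (T = (-1 - 11)*(-1/35) = -12*(-1/35) = 12/35 ≈ 0.34286)
T*(808 - H(-21)) = 12*(808 - (-63)/(-21))/35 = 12*(808 - (-63)*(-1)/21)/35 = 12*(808 - 1*3)/35 = 12*(808 - 3)/35 = (12/35)*805 = 276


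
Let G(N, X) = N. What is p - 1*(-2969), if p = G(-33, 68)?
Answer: 2936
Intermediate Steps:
p = -33
p - 1*(-2969) = -33 - 1*(-2969) = -33 + 2969 = 2936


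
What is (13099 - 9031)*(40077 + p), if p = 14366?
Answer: 221474124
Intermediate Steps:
(13099 - 9031)*(40077 + p) = (13099 - 9031)*(40077 + 14366) = 4068*54443 = 221474124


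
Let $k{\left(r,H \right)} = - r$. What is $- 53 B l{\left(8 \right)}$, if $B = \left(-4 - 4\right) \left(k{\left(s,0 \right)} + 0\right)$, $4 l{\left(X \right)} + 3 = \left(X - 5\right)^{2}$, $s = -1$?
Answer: $636$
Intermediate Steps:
$l{\left(X \right)} = - \frac{3}{4} + \frac{\left(-5 + X\right)^{2}}{4}$ ($l{\left(X \right)} = - \frac{3}{4} + \frac{\left(X - 5\right)^{2}}{4} = - \frac{3}{4} + \frac{\left(-5 + X\right)^{2}}{4}$)
$B = -8$ ($B = \left(-4 - 4\right) \left(\left(-1\right) \left(-1\right) + 0\right) = - 8 \left(1 + 0\right) = \left(-8\right) 1 = -8$)
$- 53 B l{\left(8 \right)} = \left(-53\right) \left(-8\right) \left(- \frac{3}{4} + \frac{\left(-5 + 8\right)^{2}}{4}\right) = 424 \left(- \frac{3}{4} + \frac{3^{2}}{4}\right) = 424 \left(- \frac{3}{4} + \frac{1}{4} \cdot 9\right) = 424 \left(- \frac{3}{4} + \frac{9}{4}\right) = 424 \cdot \frac{3}{2} = 636$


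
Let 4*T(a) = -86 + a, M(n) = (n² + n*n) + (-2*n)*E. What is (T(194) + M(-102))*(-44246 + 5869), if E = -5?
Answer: -760440255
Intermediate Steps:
M(n) = 2*n² + 10*n (M(n) = (n² + n*n) - 2*n*(-5) = (n² + n²) + 10*n = 2*n² + 10*n)
T(a) = -43/2 + a/4 (T(a) = (-86 + a)/4 = -43/2 + a/4)
(T(194) + M(-102))*(-44246 + 5869) = ((-43/2 + (¼)*194) + 2*(-102)*(5 - 102))*(-44246 + 5869) = ((-43/2 + 97/2) + 2*(-102)*(-97))*(-38377) = (27 + 19788)*(-38377) = 19815*(-38377) = -760440255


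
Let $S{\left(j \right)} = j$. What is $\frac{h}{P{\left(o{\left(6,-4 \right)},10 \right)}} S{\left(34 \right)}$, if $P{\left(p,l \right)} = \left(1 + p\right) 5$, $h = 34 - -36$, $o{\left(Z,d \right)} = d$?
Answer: $- \frac{476}{3} \approx -158.67$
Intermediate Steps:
$h = 70$ ($h = 34 + 36 = 70$)
$P{\left(p,l \right)} = 5 + 5 p$
$\frac{h}{P{\left(o{\left(6,-4 \right)},10 \right)}} S{\left(34 \right)} = \frac{70}{5 + 5 \left(-4\right)} 34 = \frac{70}{5 - 20} \cdot 34 = \frac{70}{-15} \cdot 34 = 70 \left(- \frac{1}{15}\right) 34 = \left(- \frac{14}{3}\right) 34 = - \frac{476}{3}$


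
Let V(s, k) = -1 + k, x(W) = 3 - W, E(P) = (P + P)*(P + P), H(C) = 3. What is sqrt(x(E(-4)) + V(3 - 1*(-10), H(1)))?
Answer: I*sqrt(59) ≈ 7.6811*I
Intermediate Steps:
E(P) = 4*P**2 (E(P) = (2*P)*(2*P) = 4*P**2)
sqrt(x(E(-4)) + V(3 - 1*(-10), H(1))) = sqrt((3 - 4*(-4)**2) + (-1 + 3)) = sqrt((3 - 4*16) + 2) = sqrt((3 - 1*64) + 2) = sqrt((3 - 64) + 2) = sqrt(-61 + 2) = sqrt(-59) = I*sqrt(59)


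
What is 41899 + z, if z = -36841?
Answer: 5058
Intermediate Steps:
41899 + z = 41899 - 36841 = 5058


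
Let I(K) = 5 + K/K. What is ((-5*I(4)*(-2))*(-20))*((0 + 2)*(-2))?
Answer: 4800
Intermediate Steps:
I(K) = 6 (I(K) = 5 + 1 = 6)
((-5*I(4)*(-2))*(-20))*((0 + 2)*(-2)) = ((-5*6*(-2))*(-20))*((0 + 2)*(-2)) = (-30*(-2)*(-20))*(2*(-2)) = (60*(-20))*(-4) = -1200*(-4) = 4800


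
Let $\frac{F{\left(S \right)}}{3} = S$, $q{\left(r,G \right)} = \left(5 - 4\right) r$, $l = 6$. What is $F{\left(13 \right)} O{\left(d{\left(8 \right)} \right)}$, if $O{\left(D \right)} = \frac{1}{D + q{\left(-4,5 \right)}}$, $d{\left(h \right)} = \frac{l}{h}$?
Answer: $-12$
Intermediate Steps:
$q{\left(r,G \right)} = r$ ($q{\left(r,G \right)} = 1 r = r$)
$F{\left(S \right)} = 3 S$
$d{\left(h \right)} = \frac{6}{h}$
$O{\left(D \right)} = \frac{1}{-4 + D}$ ($O{\left(D \right)} = \frac{1}{D - 4} = \frac{1}{-4 + D}$)
$F{\left(13 \right)} O{\left(d{\left(8 \right)} \right)} = \frac{3 \cdot 13}{-4 + \frac{6}{8}} = \frac{39}{-4 + 6 \cdot \frac{1}{8}} = \frac{39}{-4 + \frac{3}{4}} = \frac{39}{- \frac{13}{4}} = 39 \left(- \frac{4}{13}\right) = -12$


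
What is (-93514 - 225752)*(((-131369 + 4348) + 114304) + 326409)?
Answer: -100151190072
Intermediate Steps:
(-93514 - 225752)*(((-131369 + 4348) + 114304) + 326409) = -319266*((-127021 + 114304) + 326409) = -319266*(-12717 + 326409) = -319266*313692 = -100151190072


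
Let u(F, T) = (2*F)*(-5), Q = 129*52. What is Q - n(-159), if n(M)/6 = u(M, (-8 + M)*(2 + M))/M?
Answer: 6768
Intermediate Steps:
Q = 6708
u(F, T) = -10*F
n(M) = -60 (n(M) = 6*((-10*M)/M) = 6*(-10) = -60)
Q - n(-159) = 6708 - 1*(-60) = 6708 + 60 = 6768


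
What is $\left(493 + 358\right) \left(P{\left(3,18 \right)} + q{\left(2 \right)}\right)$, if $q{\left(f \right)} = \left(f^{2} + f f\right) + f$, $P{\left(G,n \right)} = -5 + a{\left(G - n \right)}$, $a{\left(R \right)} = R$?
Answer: $-8510$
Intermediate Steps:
$P{\left(G,n \right)} = -5 + G - n$ ($P{\left(G,n \right)} = -5 + \left(G - n\right) = -5 + G - n$)
$q{\left(f \right)} = f + 2 f^{2}$ ($q{\left(f \right)} = \left(f^{2} + f^{2}\right) + f = 2 f^{2} + f = f + 2 f^{2}$)
$\left(493 + 358\right) \left(P{\left(3,18 \right)} + q{\left(2 \right)}\right) = \left(493 + 358\right) \left(\left(-5 + 3 - 18\right) + 2 \left(1 + 2 \cdot 2\right)\right) = 851 \left(\left(-5 + 3 - 18\right) + 2 \left(1 + 4\right)\right) = 851 \left(-20 + 2 \cdot 5\right) = 851 \left(-20 + 10\right) = 851 \left(-10\right) = -8510$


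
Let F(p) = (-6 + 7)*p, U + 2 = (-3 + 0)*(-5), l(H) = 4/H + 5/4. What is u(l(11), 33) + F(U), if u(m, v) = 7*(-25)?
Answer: -162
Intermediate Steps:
l(H) = 5/4 + 4/H (l(H) = 4/H + 5*(¼) = 4/H + 5/4 = 5/4 + 4/H)
u(m, v) = -175
U = 13 (U = -2 + (-3 + 0)*(-5) = -2 - 3*(-5) = -2 + 15 = 13)
F(p) = p (F(p) = 1*p = p)
u(l(11), 33) + F(U) = -175 + 13 = -162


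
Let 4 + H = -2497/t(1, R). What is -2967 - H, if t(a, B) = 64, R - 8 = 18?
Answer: -187135/64 ≈ -2924.0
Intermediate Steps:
R = 26 (R = 8 + 18 = 26)
H = -2753/64 (H = -4 - 2497/64 = -2753/64 ≈ -43.016)
-2967 - H = -2967 - 1*(-2753/64) = -2967 + 2753/64 = -187135/64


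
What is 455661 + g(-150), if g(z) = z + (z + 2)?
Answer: 455363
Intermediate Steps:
g(z) = 2 + 2*z (g(z) = z + (2 + z) = 2 + 2*z)
455661 + g(-150) = 455661 + (2 + 2*(-150)) = 455661 + (2 - 300) = 455661 - 298 = 455363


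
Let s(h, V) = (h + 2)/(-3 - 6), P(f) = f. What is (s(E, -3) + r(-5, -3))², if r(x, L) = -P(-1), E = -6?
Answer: 169/81 ≈ 2.0864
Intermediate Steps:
s(h, V) = -2/9 - h/9 (s(h, V) = (2 + h)/(-9) = (2 + h)*(-⅑) = -2/9 - h/9)
r(x, L) = 1 (r(x, L) = -1*(-1) = 1)
(s(E, -3) + r(-5, -3))² = ((-2/9 - ⅑*(-6)) + 1)² = ((-2/9 + ⅔) + 1)² = (4/9 + 1)² = (13/9)² = 169/81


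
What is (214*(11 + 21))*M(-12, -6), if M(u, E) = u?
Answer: -82176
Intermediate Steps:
(214*(11 + 21))*M(-12, -6) = (214*(11 + 21))*(-12) = (214*32)*(-12) = 6848*(-12) = -82176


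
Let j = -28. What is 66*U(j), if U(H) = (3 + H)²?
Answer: 41250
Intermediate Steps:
66*U(j) = 66*(3 - 28)² = 66*(-25)² = 66*625 = 41250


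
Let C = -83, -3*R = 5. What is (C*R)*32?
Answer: 13280/3 ≈ 4426.7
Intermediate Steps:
R = -5/3 (R = -⅓*5 = -5/3 ≈ -1.6667)
(C*R)*32 = -83*(-5/3)*32 = (415/3)*32 = 13280/3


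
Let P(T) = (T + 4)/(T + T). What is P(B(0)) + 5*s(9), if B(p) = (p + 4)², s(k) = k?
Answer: 365/8 ≈ 45.625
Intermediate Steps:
B(p) = (4 + p)²
P(T) = (4 + T)/(2*T) (P(T) = (4 + T)/((2*T)) = (4 + T)*(1/(2*T)) = (4 + T)/(2*T))
P(B(0)) + 5*s(9) = (4 + (4 + 0)²)/(2*((4 + 0)²)) + 5*9 = (4 + 4²)/(2*(4²)) + 45 = (½)*(4 + 16)/16 + 45 = (½)*(1/16)*20 + 45 = 5/8 + 45 = 365/8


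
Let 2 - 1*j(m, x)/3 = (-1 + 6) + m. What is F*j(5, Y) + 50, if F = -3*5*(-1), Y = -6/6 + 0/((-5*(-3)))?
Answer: -310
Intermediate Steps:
Y = -1 (Y = -6*1/6 + 0/15 = -1 + 0*(1/15) = -1 + 0 = -1)
F = 15 (F = -15*(-1) = 15)
j(m, x) = -9 - 3*m (j(m, x) = 6 - 3*((-1 + 6) + m) = 6 - 3*(5 + m) = 6 + (-15 - 3*m) = -9 - 3*m)
F*j(5, Y) + 50 = 15*(-9 - 3*5) + 50 = 15*(-9 - 15) + 50 = 15*(-24) + 50 = -360 + 50 = -310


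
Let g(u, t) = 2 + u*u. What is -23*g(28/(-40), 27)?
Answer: -5727/100 ≈ -57.270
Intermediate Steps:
g(u, t) = 2 + u**2
-23*g(28/(-40), 27) = -23*(2 + (28/(-40))**2) = -23*(2 + (28*(-1/40))**2) = -23*(2 + (-7/10)**2) = -23*(2 + 49/100) = -23*249/100 = -5727/100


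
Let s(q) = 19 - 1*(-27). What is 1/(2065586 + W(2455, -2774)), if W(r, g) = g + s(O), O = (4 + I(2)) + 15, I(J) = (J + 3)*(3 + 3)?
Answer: 1/2062858 ≈ 4.8476e-7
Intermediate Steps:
I(J) = 18 + 6*J (I(J) = (3 + J)*6 = 18 + 6*J)
O = 49 (O = (4 + (18 + 6*2)) + 15 = (4 + (18 + 12)) + 15 = (4 + 30) + 15 = 34 + 15 = 49)
s(q) = 46 (s(q) = 19 + 27 = 46)
W(r, g) = 46 + g (W(r, g) = g + 46 = 46 + g)
1/(2065586 + W(2455, -2774)) = 1/(2065586 + (46 - 2774)) = 1/(2065586 - 2728) = 1/2062858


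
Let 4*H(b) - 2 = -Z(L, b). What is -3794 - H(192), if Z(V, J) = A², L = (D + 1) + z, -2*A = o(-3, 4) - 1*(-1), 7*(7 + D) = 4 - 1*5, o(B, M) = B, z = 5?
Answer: -15177/4 ≈ -3794.3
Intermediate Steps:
D = -50/7 (D = -7 + (4 - 1*5)/7 = -7 + (4 - 5)/7 = -7 + (⅐)*(-1) = -7 - ⅐ = -50/7 ≈ -7.1429)
A = 1 (A = -(-3 - 1*(-1))/2 = -(-3 + 1)/2 = -½*(-2) = 1)
L = -8/7 (L = (-50/7 + 1) + 5 = -43/7 + 5 = -8/7 ≈ -1.1429)
Z(V, J) = 1 (Z(V, J) = 1² = 1)
H(b) = ¼ (H(b) = ½ + (-1*1)/4 = ½ + (¼)*(-1) = ½ - ¼ = ¼)
-3794 - H(192) = -3794 - 1*¼ = -3794 - ¼ = -15177/4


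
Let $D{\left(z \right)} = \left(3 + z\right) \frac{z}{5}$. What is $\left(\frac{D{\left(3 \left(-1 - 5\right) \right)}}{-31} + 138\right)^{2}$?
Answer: $\frac{17842176}{961} \approx 18566.0$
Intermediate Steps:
$D{\left(z \right)} = \frac{z \left(3 + z\right)}{5}$ ($D{\left(z \right)} = \left(3 + z\right) z \frac{1}{5} = \left(3 + z\right) \frac{z}{5} = \frac{z \left(3 + z\right)}{5}$)
$\left(\frac{D{\left(3 \left(-1 - 5\right) \right)}}{-31} + 138\right)^{2} = \left(\frac{\frac{1}{5} \cdot 3 \left(-1 - 5\right) \left(3 + 3 \left(-1 - 5\right)\right)}{-31} + 138\right)^{2} = \left(\frac{3 \left(-6\right) \left(3 + 3 \left(-6\right)\right)}{5} \left(- \frac{1}{31}\right) + 138\right)^{2} = \left(\frac{1}{5} \left(-18\right) \left(3 - 18\right) \left(- \frac{1}{31}\right) + 138\right)^{2} = \left(\frac{1}{5} \left(-18\right) \left(-15\right) \left(- \frac{1}{31}\right) + 138\right)^{2} = \left(54 \left(- \frac{1}{31}\right) + 138\right)^{2} = \left(- \frac{54}{31} + 138\right)^{2} = \left(\frac{4224}{31}\right)^{2} = \frac{17842176}{961}$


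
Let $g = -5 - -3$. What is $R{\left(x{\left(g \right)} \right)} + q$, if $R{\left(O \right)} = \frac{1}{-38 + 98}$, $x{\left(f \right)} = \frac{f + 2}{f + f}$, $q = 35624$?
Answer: $\frac{2137441}{60} \approx 35624.0$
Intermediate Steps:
$g = -2$ ($g = -5 + 3 = -2$)
$x{\left(f \right)} = \frac{2 + f}{2 f}$
$R{\left(O \right)} = \frac{1}{60}$
$R{\left(x{\left(g \right)} \right)} + q = \frac{1}{60} + 35624 = \frac{2137441}{60}$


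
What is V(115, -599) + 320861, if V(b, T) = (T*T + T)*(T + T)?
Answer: -428805135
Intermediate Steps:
V(b, T) = 2*T*(T + T²) (V(b, T) = (T² + T)*(2*T) = (T + T²)*(2*T) = 2*T*(T + T²))
V(115, -599) + 320861 = 2*(-599)²*(1 - 599) + 320861 = 2*358801*(-598) + 320861 = -429125996 + 320861 = -428805135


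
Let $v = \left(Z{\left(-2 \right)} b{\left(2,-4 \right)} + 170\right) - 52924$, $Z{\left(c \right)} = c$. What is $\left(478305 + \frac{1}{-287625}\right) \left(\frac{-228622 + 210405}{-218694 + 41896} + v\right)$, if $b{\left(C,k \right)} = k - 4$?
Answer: $- \frac{641359765824018781084}{25425762375} \approx -2.5225 \cdot 10^{10}$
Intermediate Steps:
$b{\left(C,k \right)} = -4 + k$
$v = -52738$ ($v = \left(- 2 \left(-4 - 4\right) + 170\right) - 52924 = \left(\left(-2\right) \left(-8\right) + 170\right) - 52924 = \left(16 + 170\right) - 52924 = 186 - 52924 = -52738$)
$\left(478305 + \frac{1}{-287625}\right) \left(\frac{-228622 + 210405}{-218694 + 41896} + v\right) = \left(478305 + \frac{1}{-287625}\right) \left(\frac{-228622 + 210405}{-218694 + 41896} - 52738\right) = \left(478305 - \frac{1}{287625}\right) \left(- \frac{18217}{-176798} - 52738\right) = \frac{137572475624 \left(\left(-18217\right) \left(- \frac{1}{176798}\right) - 52738\right)}{287625} = \frac{137572475624 \left(\frac{18217}{176798} - 52738\right)}{287625} = \frac{137572475624}{287625} \left(- \frac{9323954707}{176798}\right) = - \frac{641359765824018781084}{25425762375}$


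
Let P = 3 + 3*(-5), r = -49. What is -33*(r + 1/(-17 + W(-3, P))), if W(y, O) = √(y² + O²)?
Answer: 12969/8 + 99*√17/136 ≈ 1624.1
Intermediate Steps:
P = -12 (P = 3 - 15 = -12)
W(y, O) = √(O² + y²)
-33*(r + 1/(-17 + W(-3, P))) = -33*(-49 + 1/(-17 + √((-12)² + (-3)²))) = -33*(-49 + 1/(-17 + √(144 + 9))) = -33*(-49 + 1/(-17 + √153)) = -33*(-49 + 1/(-17 + 3*√17)) = 1617 - 33/(-17 + 3*√17)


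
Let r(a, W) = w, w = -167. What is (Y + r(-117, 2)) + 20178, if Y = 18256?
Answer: 38267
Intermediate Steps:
r(a, W) = -167
(Y + r(-117, 2)) + 20178 = (18256 - 167) + 20178 = 18089 + 20178 = 38267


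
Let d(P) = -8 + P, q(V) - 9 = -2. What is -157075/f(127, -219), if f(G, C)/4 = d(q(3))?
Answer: 157075/4 ≈ 39269.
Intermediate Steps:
q(V) = 7 (q(V) = 9 - 2 = 7)
f(G, C) = -4 (f(G, C) = 4*(-8 + 7) = 4*(-1) = -4)
-157075/f(127, -219) = -157075/(-4) = -157075*(-¼) = 157075/4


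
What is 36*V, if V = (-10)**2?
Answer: 3600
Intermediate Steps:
V = 100
36*V = 36*100 = 3600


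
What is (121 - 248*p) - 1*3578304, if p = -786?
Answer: -3383255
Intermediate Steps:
(121 - 248*p) - 1*3578304 = (121 - 248*(-786)) - 1*3578304 = (121 + 194928) - 3578304 = 195049 - 3578304 = -3383255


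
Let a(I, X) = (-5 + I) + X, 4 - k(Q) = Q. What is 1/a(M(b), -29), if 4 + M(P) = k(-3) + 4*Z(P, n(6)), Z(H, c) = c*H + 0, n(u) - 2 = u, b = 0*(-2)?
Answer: -1/31 ≈ -0.032258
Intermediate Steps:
b = 0
n(u) = 2 + u
Z(H, c) = H*c (Z(H, c) = H*c + 0 = H*c)
k(Q) = 4 - Q
M(P) = 3 + 32*P (M(P) = -4 + ((4 - 1*(-3)) + 4*(P*(2 + 6))) = -4 + ((4 + 3) + 4*(P*8)) = -4 + (7 + 4*(8*P)) = -4 + (7 + 32*P) = 3 + 32*P)
a(I, X) = -5 + I + X
1/a(M(b), -29) = 1/(-5 + (3 + 32*0) - 29) = 1/(-5 + (3 + 0) - 29) = 1/(-5 + 3 - 29) = 1/(-31) = -1/31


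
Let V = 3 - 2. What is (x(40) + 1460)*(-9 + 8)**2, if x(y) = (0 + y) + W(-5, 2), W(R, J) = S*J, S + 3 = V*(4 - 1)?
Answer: 1500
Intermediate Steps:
V = 1
S = 0 (S = -3 + 1*(4 - 1) = -3 + 1*3 = -3 + 3 = 0)
W(R, J) = 0 (W(R, J) = 0*J = 0)
x(y) = y (x(y) = (0 + y) + 0 = y + 0 = y)
(x(40) + 1460)*(-9 + 8)**2 = (40 + 1460)*(-9 + 8)**2 = 1500*(-1)**2 = 1500*1 = 1500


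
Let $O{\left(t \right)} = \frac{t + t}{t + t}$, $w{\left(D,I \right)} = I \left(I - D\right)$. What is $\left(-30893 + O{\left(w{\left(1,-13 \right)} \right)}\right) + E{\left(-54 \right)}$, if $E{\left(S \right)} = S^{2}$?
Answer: $-27976$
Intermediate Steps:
$O{\left(t \right)} = 1$ ($O{\left(t \right)} = \frac{2 t}{2 t} = 2 t \frac{1}{2 t} = 1$)
$\left(-30893 + O{\left(w{\left(1,-13 \right)} \right)}\right) + E{\left(-54 \right)} = \left(-30893 + 1\right) + \left(-54\right)^{2} = -30892 + 2916 = -27976$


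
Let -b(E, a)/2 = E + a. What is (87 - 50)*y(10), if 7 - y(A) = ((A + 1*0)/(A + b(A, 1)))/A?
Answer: 3145/12 ≈ 262.08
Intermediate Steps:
b(E, a) = -2*E - 2*a (b(E, a) = -2*(E + a) = -2*E - 2*a)
y(A) = 7 - 1/(-2 - A) (y(A) = 7 - (A + 1*0)/(A + (-2*A - 2*1))/A = 7 - (A + 0)/(A + (-2*A - 2))/A = 7 - A/(A + (-2 - 2*A))/A = 7 - A/(-2 - A)/A = 7 - 1/(-2 - A))
(87 - 50)*y(10) = (87 - 50)*((15 + 7*10)/(2 + 10)) = 37*((15 + 70)/12) = 37*((1/12)*85) = 37*(85/12) = 3145/12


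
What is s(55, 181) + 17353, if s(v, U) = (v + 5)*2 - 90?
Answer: 17383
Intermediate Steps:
s(v, U) = -80 + 2*v (s(v, U) = (5 + v)*2 - 90 = (10 + 2*v) - 90 = -80 + 2*v)
s(55, 181) + 17353 = (-80 + 2*55) + 17353 = (-80 + 110) + 17353 = 30 + 17353 = 17383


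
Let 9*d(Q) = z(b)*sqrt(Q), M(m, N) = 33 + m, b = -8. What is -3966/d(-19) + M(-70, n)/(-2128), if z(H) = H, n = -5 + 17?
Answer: 37/2128 - 17847*I*sqrt(19)/76 ≈ 0.017387 - 1023.6*I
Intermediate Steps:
n = 12
d(Q) = -8*sqrt(Q)/9 (d(Q) = (-8*sqrt(Q))/9 = -8*sqrt(Q)/9)
-3966/d(-19) + M(-70, n)/(-2128) = -3966*9*I*sqrt(19)/152 + (33 - 70)/(-2128) = -3966*9*I*sqrt(19)/152 - 37*(-1/2128) = -3966*9*I*sqrt(19)/152 + 37/2128 = -17847*I*sqrt(19)/76 + 37/2128 = 37/2128 - 17847*I*sqrt(19)/76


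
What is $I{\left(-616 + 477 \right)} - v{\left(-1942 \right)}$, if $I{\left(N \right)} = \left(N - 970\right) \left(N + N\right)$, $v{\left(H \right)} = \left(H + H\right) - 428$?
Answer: $312614$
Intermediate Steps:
$v{\left(H \right)} = -428 + 2 H$ ($v{\left(H \right)} = 2 H - 428 = -428 + 2 H$)
$I{\left(N \right)} = 2 N \left(-970 + N\right)$ ($I{\left(N \right)} = \left(-970 + N\right) 2 N = 2 N \left(-970 + N\right)$)
$I{\left(-616 + 477 \right)} - v{\left(-1942 \right)} = 2 \left(-616 + 477\right) \left(-970 + \left(-616 + 477\right)\right) - \left(-428 + 2 \left(-1942\right)\right) = 2 \left(-139\right) \left(-970 - 139\right) - \left(-428 - 3884\right) = 2 \left(-139\right) \left(-1109\right) - -4312 = 308302 + 4312 = 312614$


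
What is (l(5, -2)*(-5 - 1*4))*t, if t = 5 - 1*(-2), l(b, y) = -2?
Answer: 126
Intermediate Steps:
t = 7 (t = 5 + 2 = 7)
(l(5, -2)*(-5 - 1*4))*t = -2*(-5 - 1*4)*7 = -2*(-5 - 4)*7 = -2*(-9)*7 = 18*7 = 126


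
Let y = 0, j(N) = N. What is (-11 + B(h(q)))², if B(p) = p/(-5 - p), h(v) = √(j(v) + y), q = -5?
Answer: (-461*I + 264*√5)/(2*(√5 - 2*I)) ≈ 124.56 + 8.3231*I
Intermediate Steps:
h(v) = √v (h(v) = √(v + 0) = √v)
(-11 + B(h(q)))² = (-11 - √(-5)/(5 + √(-5)))² = (-11 - I*√5/(5 + I*√5))²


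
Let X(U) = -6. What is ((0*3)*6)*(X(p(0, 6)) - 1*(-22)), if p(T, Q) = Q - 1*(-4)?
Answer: 0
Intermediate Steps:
p(T, Q) = 4 + Q (p(T, Q) = Q + 4 = 4 + Q)
((0*3)*6)*(X(p(0, 6)) - 1*(-22)) = ((0*3)*6)*(-6 - 1*(-22)) = (0*6)*(-6 + 22) = 0*16 = 0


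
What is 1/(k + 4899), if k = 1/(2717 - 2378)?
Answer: 339/1660762 ≈ 0.00020412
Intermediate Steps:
k = 1/339 ≈ 0.0029499
1/(k + 4899) = 1/(1/339 + 4899) = 1/(1660762/339) = 339/1660762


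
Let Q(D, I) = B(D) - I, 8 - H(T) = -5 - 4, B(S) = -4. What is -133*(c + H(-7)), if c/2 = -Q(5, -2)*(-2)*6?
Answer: 4123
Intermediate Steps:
H(T) = 17 (H(T) = 8 - (-5 - 4) = 8 - 1*(-9) = 8 + 9 = 17)
Q(D, I) = -4 - I
c = -48 (c = 2*(-(-4 - 1*(-2))*(-2)*6) = 2*(-(-4 + 2)*(-2)*6) = 2*(-(-2*(-2))*6) = 2*(-4*6) = 2*(-1*24) = 2*(-24) = -48)
-133*(c + H(-7)) = -133*(-48 + 17) = -133*(-31) = 4123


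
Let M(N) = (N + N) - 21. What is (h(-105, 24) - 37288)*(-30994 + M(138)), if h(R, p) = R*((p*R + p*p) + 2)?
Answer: -5121793658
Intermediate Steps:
h(R, p) = R*(2 + p² + R*p) (h(R, p) = R*((R*p + p²) + 2) = R*((p² + R*p) + 2) = R*(2 + p² + R*p))
M(N) = -21 + 2*N (M(N) = 2*N - 21 = -21 + 2*N)
(h(-105, 24) - 37288)*(-30994 + M(138)) = (-105*(2 + 24² - 105*24) - 37288)*(-30994 + (-21 + 2*138)) = (-105*(2 + 576 - 2520) - 37288)*(-30994 + (-21 + 276)) = (-105*(-1942) - 37288)*(-30994 + 255) = (203910 - 37288)*(-30739) = 166622*(-30739) = -5121793658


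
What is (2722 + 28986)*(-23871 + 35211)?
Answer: 359568720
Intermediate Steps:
(2722 + 28986)*(-23871 + 35211) = 31708*11340 = 359568720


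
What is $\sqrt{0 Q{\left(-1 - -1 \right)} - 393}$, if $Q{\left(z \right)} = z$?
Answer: $i \sqrt{393} \approx 19.824 i$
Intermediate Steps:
$\sqrt{0 Q{\left(-1 - -1 \right)} - 393} = \sqrt{0 \left(-1 - -1\right) - 393} = \sqrt{0 \left(-1 + 1\right) - 393} = \sqrt{0 \cdot 0 - 393} = \sqrt{0 - 393} = \sqrt{-393} = i \sqrt{393}$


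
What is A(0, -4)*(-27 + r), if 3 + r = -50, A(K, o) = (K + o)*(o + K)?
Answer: -1280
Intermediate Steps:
A(K, o) = (K + o)² (A(K, o) = (K + o)*(K + o) = (K + o)²)
r = -53 (r = -3 - 50 = -53)
A(0, -4)*(-27 + r) = (0 - 4)²*(-27 - 53) = (-4)²*(-80) = 16*(-80) = -1280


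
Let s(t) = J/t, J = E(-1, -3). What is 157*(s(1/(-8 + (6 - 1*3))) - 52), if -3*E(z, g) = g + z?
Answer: -27632/3 ≈ -9210.7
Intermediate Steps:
E(z, g) = -g/3 - z/3 (E(z, g) = -(g + z)/3 = -g/3 - z/3)
J = 4/3 (J = -⅓*(-3) - ⅓*(-1) = 1 + ⅓ = 4/3 ≈ 1.3333)
s(t) = 4/(3*t)
157*(s(1/(-8 + (6 - 1*3))) - 52) = 157*(4/(3*(1/(-8 + (6 - 1*3)))) - 52) = 157*(4/(3*(1/(-8 + (6 - 3)))) - 52) = 157*(4/(3*(1/(-8 + 3))) - 52) = 157*(4/(3*(1/(-5))) - 52) = 157*(4/(3*(-⅕)) - 52) = 157*((4/3)*(-5) - 52) = 157*(-20/3 - 52) = 157*(-176/3) = -27632/3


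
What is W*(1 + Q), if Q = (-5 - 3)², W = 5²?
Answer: 1625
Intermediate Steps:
W = 25
Q = 64 (Q = (-8)² = 64)
W*(1 + Q) = 25*(1 + 64) = 25*65 = 1625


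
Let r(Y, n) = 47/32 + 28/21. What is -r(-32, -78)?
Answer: -269/96 ≈ -2.8021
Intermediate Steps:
r(Y, n) = 269/96 (r(Y, n) = 47*(1/32) + 28*(1/21) = 47/32 + 4/3 = 269/96)
-r(-32, -78) = -1*269/96 = -269/96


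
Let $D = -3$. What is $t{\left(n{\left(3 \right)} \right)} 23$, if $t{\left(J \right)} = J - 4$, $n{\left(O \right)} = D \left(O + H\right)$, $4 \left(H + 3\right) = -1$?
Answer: $- \frac{299}{4} \approx -74.75$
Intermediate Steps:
$H = - \frac{13}{4}$ ($H = -3 + \frac{1}{4} \left(-1\right) = -3 - \frac{1}{4} = - \frac{13}{4} \approx -3.25$)
$n{\left(O \right)} = \frac{39}{4} - 3 O$ ($n{\left(O \right)} = - 3 \left(O - \frac{13}{4}\right) = - 3 \left(- \frac{13}{4} + O\right) = \frac{39}{4} - 3 O$)
$t{\left(J \right)} = -4 + J$
$t{\left(n{\left(3 \right)} \right)} 23 = \left(-4 + \left(\frac{39}{4} - 9\right)\right) 23 = \left(-4 + \frac{3}{4}\right) 23 = \left(- \frac{13}{4}\right) 23 = - \frac{299}{4}$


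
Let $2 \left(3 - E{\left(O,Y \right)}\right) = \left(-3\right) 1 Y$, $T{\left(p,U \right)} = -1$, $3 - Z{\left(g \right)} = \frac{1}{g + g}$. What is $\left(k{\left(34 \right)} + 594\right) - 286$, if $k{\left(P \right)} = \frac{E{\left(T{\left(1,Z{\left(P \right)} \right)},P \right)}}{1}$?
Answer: $362$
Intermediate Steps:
$Z{\left(g \right)} = 3 - \frac{1}{2 g}$ ($Z{\left(g \right)} = 3 - \frac{1}{g + g} = 3 - \frac{1}{2 g}$)
$E{\left(O,Y \right)} = 3 + \frac{3 Y}{2}$ ($E{\left(O,Y \right)} = 3 - \frac{\left(-3\right) 1 Y}{2} = 3 - \frac{\left(-3\right) Y}{2} = 3 + \frac{3 Y}{2}$)
$k{\left(P \right)} = 3 + \frac{3 P}{2}$ ($k{\left(P \right)} = \frac{3 + \frac{3 P}{2}}{1} = \left(3 + \frac{3 P}{2}\right) 1 = 3 + \frac{3 P}{2}$)
$\left(k{\left(34 \right)} + 594\right) - 286 = \left(\left(3 + \frac{3}{2} \cdot 34\right) + 594\right) - 286 = \left(\left(3 + 51\right) + 594\right) - 286 = \left(54 + 594\right) - 286 = 648 - 286 = 362$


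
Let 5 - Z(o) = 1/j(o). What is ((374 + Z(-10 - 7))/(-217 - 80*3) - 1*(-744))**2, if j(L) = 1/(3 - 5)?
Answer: 115346499129/208849 ≈ 5.5230e+5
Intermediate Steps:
j(L) = -1/2 (j(L) = 1/(-2) = -1/2)
Z(o) = 7 (Z(o) = 5 - 1/(-1/2) = 5 - 1*(-2) = 5 + 2 = 7)
((374 + Z(-10 - 7))/(-217 - 80*3) - 1*(-744))**2 = ((374 + 7)/(-217 - 80*3) - 1*(-744))**2 = (381/(-217 - 240) + 744)**2 = (381/(-457) + 744)**2 = (381*(-1/457) + 744)**2 = (-381/457 + 744)**2 = (339627/457)**2 = 115346499129/208849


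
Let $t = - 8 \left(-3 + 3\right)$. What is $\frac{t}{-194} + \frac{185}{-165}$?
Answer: $- \frac{37}{33} \approx -1.1212$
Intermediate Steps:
$t = 0$ ($t = \left(-8\right) 0 = 0$)
$\frac{t}{-194} + \frac{185}{-165} = \frac{0}{-194} + \frac{185}{-165} = 0 \left(- \frac{1}{194}\right) + 185 \left(- \frac{1}{165}\right) = 0 - \frac{37}{33} = - \frac{37}{33}$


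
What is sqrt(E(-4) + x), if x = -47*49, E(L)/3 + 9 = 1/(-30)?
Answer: 3*I*sqrt(25890)/10 ≈ 48.271*I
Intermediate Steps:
E(L) = -271/10 (E(L) = -27 + 3/(-30) = -27 + 3*(-1/30) = -27 - 1/10 = -271/10)
x = -2303
sqrt(E(-4) + x) = sqrt(-271/10 - 2303) = sqrt(-23301/10) = 3*I*sqrt(25890)/10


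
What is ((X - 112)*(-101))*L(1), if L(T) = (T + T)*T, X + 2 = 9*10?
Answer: 4848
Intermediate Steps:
X = 88 (X = -2 + 9*10 = -2 + 90 = 88)
L(T) = 2*T² (L(T) = (2*T)*T = 2*T²)
((X - 112)*(-101))*L(1) = ((88 - 112)*(-101))*(2*1²) = (-24*(-101))*(2*1) = 2424*2 = 4848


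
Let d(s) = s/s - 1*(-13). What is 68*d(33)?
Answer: 952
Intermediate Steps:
d(s) = 14 (d(s) = 1 + 13 = 14)
68*d(33) = 68*14 = 952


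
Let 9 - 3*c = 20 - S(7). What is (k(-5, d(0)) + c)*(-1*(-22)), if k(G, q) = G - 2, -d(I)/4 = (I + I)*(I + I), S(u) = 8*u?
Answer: 176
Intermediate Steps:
d(I) = -16*I² (d(I) = -4*(I + I)*(I + I) = -4*2*I*2*I = -16*I²)
k(G, q) = -2 + G
c = 15 (c = 3 - (20 - 8*7)/3 = 3 - (20 - 1*56)/3 = 3 - (20 - 56)/3 = 3 - ⅓*(-36) = 3 + 12 = 15)
(k(-5, d(0)) + c)*(-1*(-22)) = ((-2 - 5) + 15)*(-1*(-22)) = (-7 + 15)*22 = 8*22 = 176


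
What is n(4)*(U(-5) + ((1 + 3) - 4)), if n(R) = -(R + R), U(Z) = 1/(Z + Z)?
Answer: ⅘ ≈ 0.80000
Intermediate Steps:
U(Z) = 1/(2*Z)
n(R) = -2*R
n(4)*(U(-5) + ((1 + 3) - 4)) = (-2*4)*((½)/(-5) + ((1 + 3) - 4)) = -8*((½)*(-⅕) + (4 - 4)) = -8*(-⅒ + 0) = -8*(-⅒) = ⅘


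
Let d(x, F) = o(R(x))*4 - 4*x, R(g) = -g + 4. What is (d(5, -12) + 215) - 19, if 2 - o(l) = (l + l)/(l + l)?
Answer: 180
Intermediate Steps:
R(g) = 4 - g
o(l) = 1 (o(l) = 2 - (l + l)/(l + l) = 2 - 2*l/(2*l) = 2 - 2*l*1/(2*l) = 2 - 1*1 = 2 - 1 = 1)
d(x, F) = 4 - 4*x (d(x, F) = 1*4 - 4*x = 4 - 4*x)
(d(5, -12) + 215) - 19 = ((4 - 4*5) + 215) - 19 = ((4 - 20) + 215) - 19 = (-16 + 215) - 19 = 199 - 19 = 180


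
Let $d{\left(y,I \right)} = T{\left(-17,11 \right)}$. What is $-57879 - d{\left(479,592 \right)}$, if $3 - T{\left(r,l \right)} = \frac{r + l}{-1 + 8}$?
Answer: $- \frac{405180}{7} \approx -57883.0$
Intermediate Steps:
$T{\left(r,l \right)} = 3 - \frac{l}{7} - \frac{r}{7}$ ($T{\left(r,l \right)} = 3 - \frac{r + l}{-1 + 8} = 3 - \frac{l + r}{7} = 3 - \left(l + r\right) \frac{1}{7} = 3 - \left(\frac{l}{7} + \frac{r}{7}\right) = 3 - \frac{l}{7} - \frac{r}{7}$)
$d{\left(y,I \right)} = \frac{27}{7}$ ($d{\left(y,I \right)} = 3 - \frac{11}{7} - - \frac{17}{7} = 3 - \frac{11}{7} + \frac{17}{7} = \frac{27}{7}$)
$-57879 - d{\left(479,592 \right)} = -57879 - \frac{27}{7} = - \frac{405180}{7}$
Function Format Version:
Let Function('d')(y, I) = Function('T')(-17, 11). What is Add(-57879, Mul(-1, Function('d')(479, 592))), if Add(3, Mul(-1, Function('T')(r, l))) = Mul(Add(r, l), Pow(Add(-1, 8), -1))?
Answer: Rational(-405180, 7) ≈ -57883.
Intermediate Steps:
Function('T')(r, l) = Add(3, Mul(Rational(-1, 7), l), Mul(Rational(-1, 7), r)) (Function('T')(r, l) = Add(3, Mul(-1, Mul(Add(r, l), Pow(Add(-1, 8), -1)))) = Add(3, Mul(-1, Mul(Add(l, r), Pow(7, -1)))) = Add(3, Mul(-1, Mul(Add(l, r), Rational(1, 7)))) = Add(3, Mul(-1, Add(Mul(Rational(1, 7), l), Mul(Rational(1, 7), r)))) = Add(3, Add(Mul(Rational(-1, 7), l), Mul(Rational(-1, 7), r))) = Add(3, Mul(Rational(-1, 7), l), Mul(Rational(-1, 7), r)))
Function('d')(y, I) = Rational(27, 7) (Function('d')(y, I) = Add(3, Mul(Rational(-1, 7), 11), Mul(Rational(-1, 7), -17)) = Add(3, Rational(-11, 7), Rational(17, 7)) = Rational(27, 7))
Add(-57879, Mul(-1, Function('d')(479, 592))) = Add(-57879, Mul(-1, Rational(27, 7))) = Add(-57879, Rational(-27, 7)) = Rational(-405180, 7)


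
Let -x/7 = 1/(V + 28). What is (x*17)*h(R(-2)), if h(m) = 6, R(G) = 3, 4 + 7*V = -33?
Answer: -1666/53 ≈ -31.434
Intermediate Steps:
V = -37/7 (V = -4/7 + (⅐)*(-33) = -4/7 - 33/7 = -37/7 ≈ -5.2857)
x = -49/159 (x = -7/(-37/7 + 28) = -7/159/7 = -7*7/159 = -49/159 ≈ -0.30818)
(x*17)*h(R(-2)) = -49/159*17*6 = -833/159*6 = -1666/53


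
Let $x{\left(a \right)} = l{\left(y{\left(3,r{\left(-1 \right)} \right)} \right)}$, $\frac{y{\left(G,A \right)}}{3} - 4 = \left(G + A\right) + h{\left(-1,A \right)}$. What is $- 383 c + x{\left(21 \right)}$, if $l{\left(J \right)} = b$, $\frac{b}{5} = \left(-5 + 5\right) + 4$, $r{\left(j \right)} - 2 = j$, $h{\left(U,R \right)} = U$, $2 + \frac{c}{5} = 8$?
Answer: $-11470$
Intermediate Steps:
$c = 30$ ($c = -10 + 5 \cdot 8 = -10 + 40 = 30$)
$r{\left(j \right)} = 2 + j$
$y{\left(G,A \right)} = 9 + 3 A + 3 G$ ($y{\left(G,A \right)} = 12 + 3 \left(\left(G + A\right) - 1\right) = 12 + 3 \left(\left(A + G\right) - 1\right) = 12 + 3 \left(-1 + A + G\right) = 12 + \left(-3 + 3 A + 3 G\right) = 9 + 3 A + 3 G$)
$b = 20$ ($b = 5 \left(\left(-5 + 5\right) + 4\right) = 5 \left(0 + 4\right) = 5 \cdot 4 = 20$)
$l{\left(J \right)} = 20$
$x{\left(a \right)} = 20$
$- 383 c + x{\left(21 \right)} = \left(-383\right) 30 + 20 = -11490 + 20 = -11470$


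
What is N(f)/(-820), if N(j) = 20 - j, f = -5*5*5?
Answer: -29/164 ≈ -0.17683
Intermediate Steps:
f = -125 (f = -25*5 = -125)
N(f)/(-820) = (20 - 1*(-125))/(-820) = (20 + 125)*(-1/820) = 145*(-1/820) = -29/164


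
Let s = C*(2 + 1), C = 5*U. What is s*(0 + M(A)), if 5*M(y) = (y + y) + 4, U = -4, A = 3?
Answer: -120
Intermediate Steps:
C = -20 (C = 5*(-4) = -20)
M(y) = ⅘ + 2*y/5 (M(y) = ((y + y) + 4)/5 = (2*y + 4)/5 = (4 + 2*y)/5 = ⅘ + 2*y/5)
s = -60 (s = -20*(2 + 1) = -20*3 = -60)
s*(0 + M(A)) = -60*(0 + (⅘ + (⅖)*3)) = -60*(0 + (⅘ + 6/5)) = -60*(0 + 2) = -60*2 = -120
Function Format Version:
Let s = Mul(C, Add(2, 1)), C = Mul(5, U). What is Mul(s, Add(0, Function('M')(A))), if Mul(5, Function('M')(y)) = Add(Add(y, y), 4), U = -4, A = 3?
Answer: -120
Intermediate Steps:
C = -20 (C = Mul(5, -4) = -20)
Function('M')(y) = Add(Rational(4, 5), Mul(Rational(2, 5), y)) (Function('M')(y) = Mul(Rational(1, 5), Add(Add(y, y), 4)) = Mul(Rational(1, 5), Add(Mul(2, y), 4)) = Mul(Rational(1, 5), Add(4, Mul(2, y))) = Add(Rational(4, 5), Mul(Rational(2, 5), y)))
s = -60 (s = Mul(-20, Add(2, 1)) = Mul(-20, 3) = -60)
Mul(s, Add(0, Function('M')(A))) = Mul(-60, Add(0, Add(Rational(4, 5), Mul(Rational(2, 5), 3)))) = Mul(-60, Add(0, Add(Rational(4, 5), Rational(6, 5)))) = Mul(-60, Add(0, 2)) = Mul(-60, 2) = -120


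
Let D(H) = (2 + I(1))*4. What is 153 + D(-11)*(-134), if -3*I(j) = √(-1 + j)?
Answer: -919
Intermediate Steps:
I(j) = -√(-1 + j)/3
D(H) = 8 (D(H) = (2 - √(-1 + 1)/3)*4 = (2 - √0/3)*4 = (2 - ⅓*0)*4 = (2 + 0)*4 = 2*4 = 8)
153 + D(-11)*(-134) = 153 + 8*(-134) = 153 - 1072 = -919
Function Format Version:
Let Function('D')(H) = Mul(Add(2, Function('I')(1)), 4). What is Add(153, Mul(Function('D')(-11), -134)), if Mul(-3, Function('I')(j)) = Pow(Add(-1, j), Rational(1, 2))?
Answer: -919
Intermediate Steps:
Function('I')(j) = Mul(Rational(-1, 3), Pow(Add(-1, j), Rational(1, 2)))
Function('D')(H) = 8 (Function('D')(H) = Mul(Add(2, Mul(Rational(-1, 3), Pow(Add(-1, 1), Rational(1, 2)))), 4) = Mul(Add(2, Mul(Rational(-1, 3), Pow(0, Rational(1, 2)))), 4) = Mul(Add(2, Mul(Rational(-1, 3), 0)), 4) = Mul(Add(2, 0), 4) = Mul(2, 4) = 8)
Add(153, Mul(Function('D')(-11), -134)) = Add(153, Mul(8, -134)) = Add(153, -1072) = -919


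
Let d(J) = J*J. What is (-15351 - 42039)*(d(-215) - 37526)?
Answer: -499235610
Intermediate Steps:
d(J) = J²
(-15351 - 42039)*(d(-215) - 37526) = (-15351 - 42039)*((-215)² - 37526) = -57390*(46225 - 37526) = -57390*8699 = -499235610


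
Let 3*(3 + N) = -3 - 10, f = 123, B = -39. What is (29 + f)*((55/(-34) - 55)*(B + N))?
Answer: 20335700/51 ≈ 3.9874e+5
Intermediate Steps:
N = -22/3 (N = -3 + (-3 - 10)/3 = -3 + (1/3)*(-13) = -3 - 13/3 = -22/3 ≈ -7.3333)
(29 + f)*((55/(-34) - 55)*(B + N)) = (29 + 123)*((55/(-34) - 55)*(-39 - 22/3)) = 152*((55*(-1/34) - 55)*(-139/3)) = 152*((-55/34 - 55)*(-139/3)) = 152*(-1925/34*(-139/3)) = 152*(267575/102) = 20335700/51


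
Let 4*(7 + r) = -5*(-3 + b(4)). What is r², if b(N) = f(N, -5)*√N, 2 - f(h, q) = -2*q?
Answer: 4489/16 ≈ 280.56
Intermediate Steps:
f(h, q) = 2 + 2*q (f(h, q) = 2 - (-2)*q = 2 + 2*q)
b(N) = -8*√N (b(N) = (2 + 2*(-5))*√N = (2 - 10)*√N = -8*√N)
r = 67/4 (r = -7 + (-5*(-3 - 8*√4))/4 = -7 + (-5*(-3 - 8*2))/4 = -7 + (-5*(-3 - 16))/4 = -7 + (-5*(-19))/4 = -7 + (¼)*95 = -7 + 95/4 = 67/4 ≈ 16.750)
r² = (67/4)² = 4489/16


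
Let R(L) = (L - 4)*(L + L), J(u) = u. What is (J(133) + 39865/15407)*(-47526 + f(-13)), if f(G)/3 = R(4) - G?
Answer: -14171450436/2201 ≈ -6.4386e+6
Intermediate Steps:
R(L) = 2*L*(-4 + L) (R(L) = (-4 + L)*(2*L) = 2*L*(-4 + L))
f(G) = -3*G (f(G) = 3*(2*4*(-4 + 4) - G) = 3*(2*4*0 - G) = 3*(0 - G) = 3*(-G) = -3*G)
(J(133) + 39865/15407)*(-47526 + f(-13)) = (133 + 39865/15407)*(-47526 - 3*(-13)) = (133 + 39865*(1/15407))*(-47526 + 39) = (133 + 5695/2201)*(-47487) = (298428/2201)*(-47487) = -14171450436/2201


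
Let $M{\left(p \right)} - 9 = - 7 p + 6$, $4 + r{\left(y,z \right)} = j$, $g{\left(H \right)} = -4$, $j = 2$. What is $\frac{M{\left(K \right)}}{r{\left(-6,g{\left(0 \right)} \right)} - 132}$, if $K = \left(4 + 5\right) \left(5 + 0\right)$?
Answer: $\frac{150}{67} \approx 2.2388$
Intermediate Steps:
$r{\left(y,z \right)} = -2$ ($r{\left(y,z \right)} = -4 + 2 = -2$)
$K = 45$ ($K = 9 \cdot 5 = 45$)
$M{\left(p \right)} = 15 - 7 p$ ($M{\left(p \right)} = 9 - \left(-6 + 7 p\right) = 15 - 7 p$)
$\frac{M{\left(K \right)}}{r{\left(-6,g{\left(0 \right)} \right)} - 132} = \frac{15 - 315}{-2 - 132} = \frac{15 - 315}{-134} = \left(-300\right) \left(- \frac{1}{134}\right) = \frac{150}{67}$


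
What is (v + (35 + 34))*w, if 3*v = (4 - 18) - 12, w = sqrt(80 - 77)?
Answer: 181*sqrt(3)/3 ≈ 104.50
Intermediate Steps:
w = sqrt(3) ≈ 1.7320
v = -26/3 (v = ((4 - 18) - 12)/3 = (-14 - 12)/3 = (1/3)*(-26) = -26/3 ≈ -8.6667)
(v + (35 + 34))*w = (-26/3 + (35 + 34))*sqrt(3) = (-26/3 + 69)*sqrt(3) = 181*sqrt(3)/3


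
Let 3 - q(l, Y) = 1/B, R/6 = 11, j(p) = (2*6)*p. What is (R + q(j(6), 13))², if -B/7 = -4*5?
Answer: 93296281/19600 ≈ 4760.0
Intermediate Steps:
B = 140 (B = -(-28)*5 = -7*(-20) = 140)
j(p) = 12*p
R = 66 (R = 6*11 = 66)
q(l, Y) = 419/140 (q(l, Y) = 3 - 1/140 = 419/140)
(R + q(j(6), 13))² = (66 + 419/140)² = (9659/140)² = 93296281/19600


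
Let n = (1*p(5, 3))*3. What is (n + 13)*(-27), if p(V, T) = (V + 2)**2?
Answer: -4320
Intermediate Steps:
p(V, T) = (2 + V)**2
n = 147 (n = (1*(2 + 5)**2)*3 = (1*7**2)*3 = (1*49)*3 = 49*3 = 147)
(n + 13)*(-27) = (147 + 13)*(-27) = 160*(-27) = -4320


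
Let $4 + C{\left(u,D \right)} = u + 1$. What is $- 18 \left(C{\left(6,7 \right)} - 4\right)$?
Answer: $18$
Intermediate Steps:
$C{\left(u,D \right)} = -3 + u$ ($C{\left(u,D \right)} = -4 + \left(u + 1\right) = -4 + \left(1 + u\right) = -3 + u$)
$- 18 \left(C{\left(6,7 \right)} - 4\right) = - 18 \left(\left(-3 + 6\right) - 4\right) = - 18 \left(3 - 4\right) = \left(-18\right) \left(-1\right) = 18$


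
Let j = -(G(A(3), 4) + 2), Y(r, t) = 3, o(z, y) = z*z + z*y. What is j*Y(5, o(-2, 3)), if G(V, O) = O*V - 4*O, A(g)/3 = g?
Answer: -66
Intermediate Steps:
A(g) = 3*g
G(V, O) = -4*O + O*V
o(z, y) = z² + y*z
j = -22 (j = -(4*(-4 + 3*3) + 2) = -(4*(-4 + 9) + 2) = -(4*5 + 2) = -(20 + 2) = -1*22 = -22)
j*Y(5, o(-2, 3)) = -22*3 = -66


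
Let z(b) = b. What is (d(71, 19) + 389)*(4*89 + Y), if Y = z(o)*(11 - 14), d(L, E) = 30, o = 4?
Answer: 144136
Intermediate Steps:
Y = -12 (Y = 4*(11 - 14) = 4*(-3) = -12)
(d(71, 19) + 389)*(4*89 + Y) = (30 + 389)*(4*89 - 12) = 419*(356 - 12) = 419*344 = 144136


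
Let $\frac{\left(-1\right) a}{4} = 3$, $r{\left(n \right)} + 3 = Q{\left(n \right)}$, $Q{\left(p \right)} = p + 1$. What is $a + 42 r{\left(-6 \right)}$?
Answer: $-348$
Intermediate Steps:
$Q{\left(p \right)} = 1 + p$
$r{\left(n \right)} = -2 + n$ ($r{\left(n \right)} = -3 + \left(1 + n\right) = -2 + n$)
$a = -12$ ($a = \left(-4\right) 3 = -12$)
$a + 42 r{\left(-6 \right)} = -12 + 42 \left(-2 - 6\right) = -12 + 42 \left(-8\right) = -12 - 336 = -348$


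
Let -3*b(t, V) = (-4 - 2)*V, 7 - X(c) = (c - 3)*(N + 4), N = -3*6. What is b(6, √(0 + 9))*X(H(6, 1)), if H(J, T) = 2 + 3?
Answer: 210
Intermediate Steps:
H(J, T) = 5
N = -18
X(c) = -35 + 14*c (X(c) = 7 - (c - 3)*(-18 + 4) = 7 - (-3 + c)*(-14) = 7 - (42 - 14*c) = 7 + (-42 + 14*c) = -35 + 14*c)
b(t, V) = 2*V (b(t, V) = -(-4 - 2)*V/3 = -(-2)*V = 2*V)
b(6, √(0 + 9))*X(H(6, 1)) = (2*√(0 + 9))*(-35 + 14*5) = (2*√9)*(-35 + 70) = (2*3)*35 = 6*35 = 210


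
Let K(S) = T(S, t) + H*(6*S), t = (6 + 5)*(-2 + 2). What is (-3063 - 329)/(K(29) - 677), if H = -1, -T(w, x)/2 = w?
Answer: 3392/909 ≈ 3.7316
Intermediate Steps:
t = 0 (t = 11*0 = 0)
T(w, x) = -2*w
K(S) = -8*S (K(S) = -2*S - 6*S = -8*S)
(-3063 - 329)/(K(29) - 677) = (-3063 - 329)/(-8*29 - 677) = -3392/(-232 - 677) = -3392/(-909) = -3392*(-1/909) = 3392/909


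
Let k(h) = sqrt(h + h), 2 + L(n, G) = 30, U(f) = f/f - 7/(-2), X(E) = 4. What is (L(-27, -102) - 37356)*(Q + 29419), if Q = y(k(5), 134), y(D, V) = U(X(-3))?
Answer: -1098320408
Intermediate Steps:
U(f) = 9/2 (U(f) = 1 - 7*(-1/2) = 1 + 7/2 = 9/2)
L(n, G) = 28 (L(n, G) = -2 + 30 = 28)
k(h) = sqrt(2)*sqrt(h) (k(h) = sqrt(2*h) = sqrt(2)*sqrt(h))
y(D, V) = 9/2
Q = 9/2 ≈ 4.5000
(L(-27, -102) - 37356)*(Q + 29419) = (28 - 37356)*(9/2 + 29419) = -37328*58847/2 = -1098320408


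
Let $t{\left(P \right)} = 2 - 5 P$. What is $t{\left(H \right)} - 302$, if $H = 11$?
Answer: $-355$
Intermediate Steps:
$t{\left(H \right)} - 302 = \left(2 - 55\right) - 302 = -53 - 302 = -355$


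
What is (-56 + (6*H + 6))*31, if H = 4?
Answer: -806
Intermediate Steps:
(-56 + (6*H + 6))*31 = (-56 + (6*4 + 6))*31 = (-56 + (24 + 6))*31 = (-56 + 30)*31 = -26*31 = -806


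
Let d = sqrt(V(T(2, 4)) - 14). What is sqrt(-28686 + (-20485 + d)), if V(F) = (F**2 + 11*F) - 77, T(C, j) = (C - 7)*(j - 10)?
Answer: sqrt(-49171 + sqrt(1139)) ≈ 221.67*I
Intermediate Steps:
T(C, j) = (-10 + j)*(-7 + C) (T(C, j) = (-7 + C)*(-10 + j) = (-10 + j)*(-7 + C))
V(F) = -77 + F**2 + 11*F
d = sqrt(1139) (d = sqrt((-77 + (70 - 10*2 - 7*4 + 2*4)**2 + 11*(70 - 10*2 - 7*4 + 2*4)) - 14) = sqrt((-77 + (70 - 20 - 28 + 8)**2 + 11*(70 - 20 - 28 + 8)) - 14) = sqrt((-77 + 30**2 + 11*30) - 14) = sqrt((-77 + 900 + 330) - 14) = sqrt(1153 - 14) = sqrt(1139) ≈ 33.749)
sqrt(-28686 + (-20485 + d)) = sqrt(-28686 + (-20485 + sqrt(1139))) = sqrt(-49171 + sqrt(1139))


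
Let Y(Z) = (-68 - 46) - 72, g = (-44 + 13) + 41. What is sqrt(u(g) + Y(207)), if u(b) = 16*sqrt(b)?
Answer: sqrt(-186 + 16*sqrt(10)) ≈ 11.636*I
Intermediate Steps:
g = 10 (g = -31 + 41 = 10)
Y(Z) = -186 (Y(Z) = -114 - 72 = -186)
sqrt(u(g) + Y(207)) = sqrt(16*sqrt(10) - 186) = sqrt(-186 + 16*sqrt(10))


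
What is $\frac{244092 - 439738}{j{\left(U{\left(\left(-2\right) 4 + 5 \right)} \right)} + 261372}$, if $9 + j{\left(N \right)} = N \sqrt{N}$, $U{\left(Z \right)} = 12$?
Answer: $- \frac{17044875166}{22770205347} + \frac{1565168 \sqrt{3}}{22770205347} \approx -0.74844$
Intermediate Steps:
$j{\left(N \right)} = -9 + N^{\frac{3}{2}}$ ($j{\left(N \right)} = -9 + N \sqrt{N} = -9 + N^{\frac{3}{2}}$)
$\frac{244092 - 439738}{j{\left(U{\left(\left(-2\right) 4 + 5 \right)} \right)} + 261372} = \frac{244092 - 439738}{\left(-9 + 12^{\frac{3}{2}}\right) + 261372} = - \frac{195646}{\left(-9 + 24 \sqrt{3}\right) + 261372} = - \frac{195646}{261363 + 24 \sqrt{3}}$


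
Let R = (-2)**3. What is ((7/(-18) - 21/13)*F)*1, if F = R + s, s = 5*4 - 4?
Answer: -1876/117 ≈ -16.034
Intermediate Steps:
R = -8
s = 16 (s = 20 - 4 = 16)
F = 8 (F = -8 + 16 = 8)
((7/(-18) - 21/13)*F)*1 = ((7/(-18) - 21/13)*8)*1 = ((7*(-1/18) - 21*1/13)*8)*1 = ((-7/18 - 21/13)*8)*1 = -469/234*8*1 = -1876/117*1 = -1876/117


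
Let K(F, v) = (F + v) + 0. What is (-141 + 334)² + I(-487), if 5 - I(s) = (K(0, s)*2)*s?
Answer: -437084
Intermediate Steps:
K(F, v) = F + v
I(s) = 5 - 2*s² (I(s) = 5 - (0 + s)*2*s = 5 - s*2*s = 5 - 2*s*s = 5 - 2*s²)
(-141 + 334)² + I(-487) = (-141 + 334)² + (5 - 2*(-487)²) = 193² + (5 - 2*237169) = 37249 + (5 - 474338) = 37249 - 474333 = -437084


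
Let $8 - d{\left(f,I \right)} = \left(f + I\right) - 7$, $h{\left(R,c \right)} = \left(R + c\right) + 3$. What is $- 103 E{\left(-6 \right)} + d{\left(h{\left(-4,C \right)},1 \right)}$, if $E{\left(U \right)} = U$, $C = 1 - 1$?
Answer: $633$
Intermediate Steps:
$C = 0$ ($C = 1 - 1 = 0$)
$h{\left(R,c \right)} = 3 + R + c$
$d{\left(f,I \right)} = 15 - I - f$ ($d{\left(f,I \right)} = 8 - \left(\left(f + I\right) - 7\right) = 8 - \left(\left(I + f\right) - 7\right) = 8 - \left(-7 + I + f\right) = 15 - I - f$)
$- 103 E{\left(-6 \right)} + d{\left(h{\left(-4,C \right)},1 \right)} = \left(-103\right) \left(-6\right) - -15 = 618 - -15 = 618 + \left(15 - 1 + 1\right) = 618 + 15 = 633$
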